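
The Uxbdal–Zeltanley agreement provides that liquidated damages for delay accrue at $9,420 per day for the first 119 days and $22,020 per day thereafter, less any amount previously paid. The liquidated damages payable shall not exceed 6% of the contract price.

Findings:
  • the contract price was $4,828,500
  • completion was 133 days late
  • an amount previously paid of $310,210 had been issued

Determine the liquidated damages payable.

First 119 days: 119 × $9,420 = $1,120,980
Remaining days: (133 − 119) × $22,020 = $308,280
Accrued per-day damages: $1,120,980 + $308,280 = $1,429,260
Less amount previously paid: $1,429,260 − $310,210 = $1,119,050
Cap: 6% of $4,828,500 = $289,710
Cap at $289,710: $1,119,050 exceeds the cap → $289,710

$289,710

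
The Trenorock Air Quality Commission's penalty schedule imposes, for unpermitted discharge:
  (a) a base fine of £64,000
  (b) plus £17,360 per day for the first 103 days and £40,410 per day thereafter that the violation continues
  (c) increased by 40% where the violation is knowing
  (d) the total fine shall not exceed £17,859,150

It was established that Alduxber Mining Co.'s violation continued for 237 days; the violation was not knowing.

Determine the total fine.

First 103 days: 103 × £17,360 = £1,788,080
Remaining days: (237 − 103) × £40,410 = £5,414,940
Per-day component: £1,788,080 + £5,414,940 = £7,203,020
Base plus per-day: £64,000 + £7,203,020 = £7,267,020
The violation was not knowing: no 40% increase.
Cap at £17,859,150: £7,267,020 is within the cap, no reduction.

£7,267,020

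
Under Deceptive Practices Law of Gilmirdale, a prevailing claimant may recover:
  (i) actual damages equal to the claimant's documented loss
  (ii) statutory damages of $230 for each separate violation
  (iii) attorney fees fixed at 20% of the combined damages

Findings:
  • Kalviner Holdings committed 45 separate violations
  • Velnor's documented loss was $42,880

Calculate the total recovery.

Statutory damages: 45 × $230 = $10,350
Combined damages: $42,880 + $10,350 = $53,230
Attorney fees: 20% of $53,230 = $10,646
Total recovery: $53,230 + $10,646 = $63,876

$63,876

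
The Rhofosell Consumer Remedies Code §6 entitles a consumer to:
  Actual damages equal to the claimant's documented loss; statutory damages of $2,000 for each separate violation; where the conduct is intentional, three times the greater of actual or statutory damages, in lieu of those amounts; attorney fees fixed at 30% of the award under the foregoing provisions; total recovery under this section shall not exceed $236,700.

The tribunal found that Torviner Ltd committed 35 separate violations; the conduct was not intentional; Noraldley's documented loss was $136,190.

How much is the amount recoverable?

$236,700

Statutory damages: 35 × $2,000 = $70,000
Conduct not intentional: the in-lieu enhancement does not apply.
Actual plus statutory damages: $136,190 + $70,000 = $206,190
Attorney fees: 30% of $206,190 = $61,857
Total before cap: $206,190 + $61,857 = $268,047
Cap at $236,700: $268,047 exceeds the cap → $236,700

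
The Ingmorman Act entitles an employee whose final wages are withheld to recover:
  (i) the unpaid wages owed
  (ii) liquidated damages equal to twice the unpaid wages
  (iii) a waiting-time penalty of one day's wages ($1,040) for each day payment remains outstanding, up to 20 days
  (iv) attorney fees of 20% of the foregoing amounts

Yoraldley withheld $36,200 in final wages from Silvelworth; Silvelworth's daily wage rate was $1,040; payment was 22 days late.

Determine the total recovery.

Doubled: 2 × $36,200 = $72,400
Penalty days: min(22, 20) = 20
Waiting-time penalty: 20 × $1,040 = $20,800
Subtotal: $36,200 + $72,400 + $20,800 = $129,400
Attorney fees: 20% of $129,400 = $25,880
Total award: $129,400 + $25,880 = $155,280

Total award: $155,280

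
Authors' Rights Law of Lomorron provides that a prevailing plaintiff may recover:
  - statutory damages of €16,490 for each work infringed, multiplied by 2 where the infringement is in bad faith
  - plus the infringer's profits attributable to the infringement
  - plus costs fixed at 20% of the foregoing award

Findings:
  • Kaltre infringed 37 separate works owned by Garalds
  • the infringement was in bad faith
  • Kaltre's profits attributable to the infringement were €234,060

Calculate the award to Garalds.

€1,745,184

Statutory damages: 37 × €16,490 = €610,130
Doubled: 2 × €610,130 = €1,220,260
Combined award: €1,220,260 + €234,060 = €1,454,320
Costs: 20% of €1,454,320 = €290,864
Award plus costs: €1,454,320 + €290,864 = €1,745,184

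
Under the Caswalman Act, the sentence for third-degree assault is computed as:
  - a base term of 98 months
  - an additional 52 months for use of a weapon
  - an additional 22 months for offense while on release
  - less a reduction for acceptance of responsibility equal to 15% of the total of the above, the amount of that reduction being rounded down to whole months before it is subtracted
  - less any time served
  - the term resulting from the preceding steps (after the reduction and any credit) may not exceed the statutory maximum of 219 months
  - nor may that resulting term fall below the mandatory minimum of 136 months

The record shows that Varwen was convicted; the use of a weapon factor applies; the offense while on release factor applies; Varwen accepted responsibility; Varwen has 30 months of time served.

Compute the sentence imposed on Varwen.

Use of a weapon enhancement: +52 months
Offense while on release enhancement: +22 months
Adjusted term: 98 months + 52 months + 22 months = 172 months
Acceptance of responsibility reduction: 15% of 172 months = 25 months (rounded down)
After reduction: 172 − 25 = 147 months
Less time served: 147 months − 30 months = 117 months
Cap at 219 months: 117 months is within the cap, no reduction.
Minimum 136 months: 117 months is below the minimum → 136 months

136 months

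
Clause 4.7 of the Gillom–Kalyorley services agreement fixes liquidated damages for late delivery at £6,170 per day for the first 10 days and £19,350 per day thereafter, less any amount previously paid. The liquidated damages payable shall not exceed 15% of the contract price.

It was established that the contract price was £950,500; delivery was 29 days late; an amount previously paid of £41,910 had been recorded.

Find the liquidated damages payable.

First 10 days: 10 × £6,170 = £61,700
Remaining days: (29 − 10) × £19,350 = £367,650
Accrued per-day damages: £61,700 + £367,650 = £429,350
Less amount previously paid: £429,350 − £41,910 = £387,440
Cap: 15% of £950,500 = £142,575
Cap at £142,575: £387,440 exceeds the cap → £142,575

£142,575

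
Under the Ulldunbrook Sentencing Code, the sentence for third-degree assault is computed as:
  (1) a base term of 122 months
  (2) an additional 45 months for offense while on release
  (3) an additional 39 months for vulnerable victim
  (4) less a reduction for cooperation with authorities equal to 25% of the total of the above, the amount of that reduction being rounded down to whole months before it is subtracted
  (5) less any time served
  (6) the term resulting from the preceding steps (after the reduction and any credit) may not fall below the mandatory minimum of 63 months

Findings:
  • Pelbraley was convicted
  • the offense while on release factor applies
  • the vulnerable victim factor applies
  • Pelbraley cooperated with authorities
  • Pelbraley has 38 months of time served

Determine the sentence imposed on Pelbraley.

117 months

Offense while on release enhancement: +45 months
Vulnerable victim enhancement: +39 months
Adjusted term: 122 months + 45 months + 39 months = 206 months
Cooperation with authorities reduction: 25% of 206 months = 51 months (rounded down)
After reduction: 206 − 51 = 155 months
Less time served: 155 months − 38 months = 117 months
Minimum 63 months: 117 months meets the minimum, no increase.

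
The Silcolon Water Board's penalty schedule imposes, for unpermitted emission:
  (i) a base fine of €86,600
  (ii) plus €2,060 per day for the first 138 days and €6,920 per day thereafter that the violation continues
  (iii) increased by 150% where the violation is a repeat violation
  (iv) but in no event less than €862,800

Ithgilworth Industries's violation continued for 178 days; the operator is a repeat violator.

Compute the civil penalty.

First 138 days: 138 × €2,060 = €284,280
Remaining days: (178 − 138) × €6,920 = €276,800
Per-day component: €284,280 + €276,800 = €561,080
Base plus per-day: €86,600 + €561,080 = €647,680
Enhancement: 150% of €647,680 = €971,520
Enhanced fine: €647,680 + €971,520 = €1,619,200
Minimum €862,800: €1,619,200 meets the minimum, no increase.

€1,619,200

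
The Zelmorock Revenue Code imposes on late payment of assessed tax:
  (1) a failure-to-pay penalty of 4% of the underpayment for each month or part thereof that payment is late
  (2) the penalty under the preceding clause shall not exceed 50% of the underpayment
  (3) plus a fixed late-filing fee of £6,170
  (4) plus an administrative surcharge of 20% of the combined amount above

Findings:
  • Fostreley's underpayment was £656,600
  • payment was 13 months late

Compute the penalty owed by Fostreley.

£401,364

Accrued rate: 4% × 13 = 52%, capped at 50% → 50%
Failure-to-pay penalty: 50% of £656,600 = £328,300
Penalty before surcharge: £328,300 + £6,170 = £334,470
Administrative surcharge: 20% of £334,470 = £66,894
Total penalty: £334,470 + £66,894 = £401,364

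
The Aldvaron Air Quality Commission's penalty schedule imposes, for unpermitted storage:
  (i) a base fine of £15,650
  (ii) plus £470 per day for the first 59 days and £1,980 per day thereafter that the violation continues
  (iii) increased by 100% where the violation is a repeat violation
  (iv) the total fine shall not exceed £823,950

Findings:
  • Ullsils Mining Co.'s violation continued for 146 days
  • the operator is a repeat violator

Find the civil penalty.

First 59 days: 59 × £470 = £27,730
Remaining days: (146 − 59) × £1,980 = £172,260
Per-day component: £27,730 + £172,260 = £199,990
Base plus per-day: £15,650 + £199,990 = £215,640
Enhancement: 100% of £215,640 = £215,640
Enhanced fine: £215,640 + £215,640 = £431,280
Cap at £823,950: £431,280 is within the cap, no reduction.

£431,280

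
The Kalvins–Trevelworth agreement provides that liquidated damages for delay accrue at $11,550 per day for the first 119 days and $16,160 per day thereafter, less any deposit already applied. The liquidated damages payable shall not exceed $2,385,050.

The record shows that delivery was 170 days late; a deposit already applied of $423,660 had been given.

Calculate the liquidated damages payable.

$1,774,950

First 119 days: 119 × $11,550 = $1,374,450
Remaining days: (170 − 119) × $16,160 = $824,160
Accrued per-day damages: $1,374,450 + $824,160 = $2,198,610
Less deposit already applied: $2,198,610 − $423,660 = $1,774,950
Cap at $2,385,050: $1,774,950 is within the cap, no reduction.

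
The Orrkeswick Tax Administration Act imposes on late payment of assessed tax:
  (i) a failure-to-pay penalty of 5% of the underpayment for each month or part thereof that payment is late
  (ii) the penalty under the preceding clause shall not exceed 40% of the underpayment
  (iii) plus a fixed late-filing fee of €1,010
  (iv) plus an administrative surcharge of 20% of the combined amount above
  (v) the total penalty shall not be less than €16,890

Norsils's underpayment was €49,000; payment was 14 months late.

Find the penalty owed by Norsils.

Accrued rate: 5% × 14 = 70%, capped at 40% → 40%
Failure-to-pay penalty: 40% of €49,000 = €19,600
Penalty before surcharge: €19,600 + €1,010 = €20,610
Administrative surcharge: 20% of €20,610 = €4,122
Total penalty: €20,610 + €4,122 = €24,732
Minimum €16,890: €24,732 meets the minimum, no increase.

€24,732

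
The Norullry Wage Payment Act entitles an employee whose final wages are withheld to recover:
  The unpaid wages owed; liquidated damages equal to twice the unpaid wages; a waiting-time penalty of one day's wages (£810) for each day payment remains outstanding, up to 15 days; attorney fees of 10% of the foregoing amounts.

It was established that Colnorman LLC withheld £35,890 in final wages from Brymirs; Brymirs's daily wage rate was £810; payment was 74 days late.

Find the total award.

£131,802

Doubled: 2 × £35,890 = £71,780
Penalty days: min(74, 15) = 15
Waiting-time penalty: 15 × £810 = £12,150
Subtotal: £35,890 + £71,780 + £12,150 = £119,820
Attorney fees: 10% of £119,820 = £11,982
Total award: £119,820 + £11,982 = £131,802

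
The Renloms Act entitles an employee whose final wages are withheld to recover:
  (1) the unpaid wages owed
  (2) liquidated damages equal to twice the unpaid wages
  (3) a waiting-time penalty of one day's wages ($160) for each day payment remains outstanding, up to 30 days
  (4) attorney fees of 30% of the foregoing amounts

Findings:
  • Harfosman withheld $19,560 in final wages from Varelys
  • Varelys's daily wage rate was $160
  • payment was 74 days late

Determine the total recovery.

Doubled: 2 × $19,560 = $39,120
Penalty days: min(74, 30) = 30
Waiting-time penalty: 30 × $160 = $4,800
Subtotal: $19,560 + $39,120 + $4,800 = $63,480
Attorney fees: 30% of $63,480 = $19,044
Total award: $63,480 + $19,044 = $82,524

$82,524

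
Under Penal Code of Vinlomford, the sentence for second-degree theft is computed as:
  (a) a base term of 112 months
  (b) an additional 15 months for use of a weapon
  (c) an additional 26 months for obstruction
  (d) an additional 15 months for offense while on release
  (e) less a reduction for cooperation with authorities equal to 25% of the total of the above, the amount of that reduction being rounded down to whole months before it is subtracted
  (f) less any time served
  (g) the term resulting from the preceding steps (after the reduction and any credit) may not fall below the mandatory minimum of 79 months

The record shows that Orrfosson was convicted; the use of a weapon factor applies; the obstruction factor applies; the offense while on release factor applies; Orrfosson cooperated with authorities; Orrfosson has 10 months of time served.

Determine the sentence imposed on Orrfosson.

Use of a weapon enhancement: +15 months
Obstruction enhancement: +26 months
Offense while on release enhancement: +15 months
Adjusted term: 112 months + 15 months + 26 months + 15 months = 168 months
Cooperation with authorities reduction: 25% of 168 months = 42 months (rounded down)
After reduction: 168 − 42 = 126 months
Less time served: 126 months − 10 months = 116 months
Minimum 79 months: 116 months meets the minimum, no increase.

116 months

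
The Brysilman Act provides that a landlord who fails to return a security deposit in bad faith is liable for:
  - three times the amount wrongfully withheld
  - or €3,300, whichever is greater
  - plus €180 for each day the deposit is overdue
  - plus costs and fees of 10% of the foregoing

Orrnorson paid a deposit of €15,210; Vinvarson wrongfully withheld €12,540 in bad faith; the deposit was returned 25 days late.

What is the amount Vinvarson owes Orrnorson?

€46,332

Trebled: 3 × €12,540 = €37,620
Minimum €3,300: €37,620 meets the minimum, no increase.
Late-return penalty: 25 × €180 = €4,500
Damages plus late penalty: €37,620 + €4,500 = €42,120
Costs and fees: 10% of €42,120 = €4,212
Total recovery: €42,120 + €4,212 = €46,332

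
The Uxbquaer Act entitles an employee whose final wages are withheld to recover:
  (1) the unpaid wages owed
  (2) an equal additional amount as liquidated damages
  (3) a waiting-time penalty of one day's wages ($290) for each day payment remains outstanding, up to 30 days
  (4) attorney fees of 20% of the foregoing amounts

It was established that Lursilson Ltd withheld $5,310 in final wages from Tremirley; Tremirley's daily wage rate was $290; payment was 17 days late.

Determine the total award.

Liquidated damages (equal amount): $5,310
Penalty days: min(17, 30) = 17
Waiting-time penalty: 17 × $290 = $4,930
Subtotal: $5,310 + $5,310 + $4,930 = $15,550
Attorney fees: 20% of $15,550 = $3,110
Total award: $15,550 + $3,110 = $18,660

$18,660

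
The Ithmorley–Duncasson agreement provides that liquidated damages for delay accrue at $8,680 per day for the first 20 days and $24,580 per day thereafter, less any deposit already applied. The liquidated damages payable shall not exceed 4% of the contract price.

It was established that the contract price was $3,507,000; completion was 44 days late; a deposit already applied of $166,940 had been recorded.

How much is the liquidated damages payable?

$140,280

First 20 days: 20 × $8,680 = $173,600
Remaining days: (44 − 20) × $24,580 = $589,920
Accrued per-day damages: $173,600 + $589,920 = $763,520
Less deposit already applied: $763,520 − $166,940 = $596,580
Cap: 4% of $3,507,000 = $140,280
Cap at $140,280: $596,580 exceeds the cap → $140,280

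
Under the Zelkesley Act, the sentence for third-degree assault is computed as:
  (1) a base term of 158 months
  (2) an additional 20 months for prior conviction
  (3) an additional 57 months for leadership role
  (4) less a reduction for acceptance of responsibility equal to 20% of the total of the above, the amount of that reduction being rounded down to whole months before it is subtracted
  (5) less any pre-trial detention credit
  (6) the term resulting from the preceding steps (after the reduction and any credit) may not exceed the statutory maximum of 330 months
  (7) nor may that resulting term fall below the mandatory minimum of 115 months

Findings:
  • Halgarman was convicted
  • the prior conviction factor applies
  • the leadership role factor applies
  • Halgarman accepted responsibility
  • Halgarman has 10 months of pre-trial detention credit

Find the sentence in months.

Sentence: 178 months

Prior conviction enhancement: +20 months
Leadership role enhancement: +57 months
Adjusted term: 158 months + 20 months + 57 months = 235 months
Acceptance of responsibility reduction: 20% of 235 months = 47 months (rounded down)
After reduction: 235 − 47 = 188 months
Less pre-trial detention credit: 188 months − 10 months = 178 months
Cap at 330 months: 178 months is within the cap, no reduction.
Minimum 115 months: 178 months meets the minimum, no increase.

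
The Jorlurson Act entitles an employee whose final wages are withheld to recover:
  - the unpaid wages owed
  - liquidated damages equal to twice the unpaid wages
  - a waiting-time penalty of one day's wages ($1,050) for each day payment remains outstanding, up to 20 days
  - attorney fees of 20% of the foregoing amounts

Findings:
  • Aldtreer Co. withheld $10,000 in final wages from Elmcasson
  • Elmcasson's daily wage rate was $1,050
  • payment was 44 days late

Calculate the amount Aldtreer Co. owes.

$61,200

Doubled: 2 × $10,000 = $20,000
Penalty days: min(44, 20) = 20
Waiting-time penalty: 20 × $1,050 = $21,000
Subtotal: $10,000 + $20,000 + $21,000 = $51,000
Attorney fees: 20% of $51,000 = $10,200
Total award: $51,000 + $10,200 = $61,200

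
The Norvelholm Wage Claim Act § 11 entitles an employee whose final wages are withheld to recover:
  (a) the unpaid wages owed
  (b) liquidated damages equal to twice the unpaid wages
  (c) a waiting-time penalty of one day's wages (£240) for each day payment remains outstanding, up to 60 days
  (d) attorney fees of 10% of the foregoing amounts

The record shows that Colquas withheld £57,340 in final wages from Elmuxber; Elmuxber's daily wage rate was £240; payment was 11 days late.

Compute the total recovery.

Doubled: 2 × £57,340 = £114,680
Penalty days: min(11, 60) = 11
Waiting-time penalty: 11 × £240 = £2,640
Subtotal: £57,340 + £114,680 + £2,640 = £174,660
Attorney fees: 10% of £174,660 = £17,466
Total award: £174,660 + £17,466 = £192,126

£192,126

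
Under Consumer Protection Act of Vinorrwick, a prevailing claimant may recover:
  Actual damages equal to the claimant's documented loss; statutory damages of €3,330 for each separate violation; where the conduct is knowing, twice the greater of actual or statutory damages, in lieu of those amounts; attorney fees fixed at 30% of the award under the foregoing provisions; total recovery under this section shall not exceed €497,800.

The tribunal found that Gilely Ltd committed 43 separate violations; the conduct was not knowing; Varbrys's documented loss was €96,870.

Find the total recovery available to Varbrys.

€312,078

Statutory damages: 43 × €3,330 = €143,190
Conduct not knowing: the in-lieu enhancement does not apply.
Actual plus statutory damages: €96,870 + €143,190 = €240,060
Attorney fees: 30% of €240,060 = €72,018
Total before cap: €240,060 + €72,018 = €312,078
Cap at €497,800: €312,078 is within the cap, no reduction.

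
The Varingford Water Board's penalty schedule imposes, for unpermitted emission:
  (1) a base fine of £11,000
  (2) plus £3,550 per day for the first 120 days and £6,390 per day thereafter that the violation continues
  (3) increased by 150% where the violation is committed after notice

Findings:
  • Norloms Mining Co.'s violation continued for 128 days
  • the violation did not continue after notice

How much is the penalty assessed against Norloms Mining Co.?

£488,120

First 120 days: 120 × £3,550 = £426,000
Remaining days: (128 − 120) × £6,390 = £51,120
Per-day component: £426,000 + £51,120 = £477,120
Base plus per-day: £11,000 + £477,120 = £488,120
The violation did not continue after notice: no 150% increase.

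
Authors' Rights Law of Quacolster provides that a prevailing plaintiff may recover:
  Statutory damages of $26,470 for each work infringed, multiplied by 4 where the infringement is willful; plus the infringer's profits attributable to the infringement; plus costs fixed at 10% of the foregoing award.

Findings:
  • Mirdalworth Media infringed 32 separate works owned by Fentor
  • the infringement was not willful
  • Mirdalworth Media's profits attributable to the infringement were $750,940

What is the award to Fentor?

Statutory damages: 32 × $26,470 = $847,040
Infringement not willful: no ×4 enhancement.
Combined award: $847,040 + $750,940 = $1,597,980
Costs: 10% of $1,597,980 = $159,798
Award plus costs: $1,597,980 + $159,798 = $1,757,778

$1,757,778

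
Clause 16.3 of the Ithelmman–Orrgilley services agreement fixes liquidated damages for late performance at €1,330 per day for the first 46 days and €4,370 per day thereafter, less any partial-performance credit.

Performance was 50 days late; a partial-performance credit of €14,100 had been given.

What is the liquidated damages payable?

First 46 days: 46 × €1,330 = €61,180
Remaining days: (50 − 46) × €4,370 = €17,480
Accrued per-day damages: €61,180 + €17,480 = €78,660
Less partial-performance credit: €78,660 − €14,100 = €64,560

€64,560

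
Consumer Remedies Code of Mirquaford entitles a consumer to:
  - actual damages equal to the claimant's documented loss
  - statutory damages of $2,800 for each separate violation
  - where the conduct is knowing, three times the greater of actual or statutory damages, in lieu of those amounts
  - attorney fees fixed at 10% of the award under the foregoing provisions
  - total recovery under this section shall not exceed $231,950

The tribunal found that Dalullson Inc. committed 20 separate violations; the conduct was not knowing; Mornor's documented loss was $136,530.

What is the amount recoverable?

Statutory damages: 20 × $2,800 = $56,000
Conduct not knowing: the in-lieu enhancement does not apply.
Actual plus statutory damages: $136,530 + $56,000 = $192,530
Attorney fees: 10% of $192,530 = $19,253
Total before cap: $192,530 + $19,253 = $211,783
Cap at $231,950: $211,783 is within the cap, no reduction.

$211,783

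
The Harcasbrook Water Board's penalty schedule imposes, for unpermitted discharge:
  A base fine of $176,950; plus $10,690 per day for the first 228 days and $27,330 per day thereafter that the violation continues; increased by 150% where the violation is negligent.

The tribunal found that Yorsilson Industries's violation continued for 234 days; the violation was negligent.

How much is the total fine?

First 228 days: 228 × $10,690 = $2,437,320
Remaining days: (234 − 228) × $27,330 = $163,980
Per-day component: $2,437,320 + $163,980 = $2,601,300
Base plus per-day: $176,950 + $2,601,300 = $2,778,250
Enhancement: 150% of $2,778,250 = $4,167,375
Enhanced fine: $2,778,250 + $4,167,375 = $6,945,625

$6,945,625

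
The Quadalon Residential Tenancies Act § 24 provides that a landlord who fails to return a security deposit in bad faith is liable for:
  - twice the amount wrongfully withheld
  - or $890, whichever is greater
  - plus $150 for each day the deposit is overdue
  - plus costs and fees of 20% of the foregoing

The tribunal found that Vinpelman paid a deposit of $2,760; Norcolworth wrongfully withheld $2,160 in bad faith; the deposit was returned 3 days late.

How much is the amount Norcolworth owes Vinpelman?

$5,724

Doubled: 2 × $2,160 = $4,320
Minimum $890: $4,320 meets the minimum, no increase.
Late-return penalty: 3 × $150 = $450
Damages plus late penalty: $4,320 + $450 = $4,770
Costs and fees: 20% of $4,770 = $954
Total recovery: $4,770 + $954 = $5,724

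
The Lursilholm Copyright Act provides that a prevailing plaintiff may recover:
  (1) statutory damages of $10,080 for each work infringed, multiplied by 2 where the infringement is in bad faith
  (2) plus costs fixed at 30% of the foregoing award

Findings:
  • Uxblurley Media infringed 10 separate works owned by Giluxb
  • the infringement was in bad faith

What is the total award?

Statutory damages: 10 × $10,080 = $100,800
Doubled: 2 × $100,800 = $201,600
Costs: 30% of $201,600 = $60,480
Award plus costs: $201,600 + $60,480 = $262,080

Award: $262,080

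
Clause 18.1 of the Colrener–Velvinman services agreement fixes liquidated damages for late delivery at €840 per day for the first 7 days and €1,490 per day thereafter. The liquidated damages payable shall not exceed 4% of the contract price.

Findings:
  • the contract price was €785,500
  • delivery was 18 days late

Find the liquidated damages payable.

First 7 days: 7 × €840 = €5,880
Remaining days: (18 − 7) × €1,490 = €16,390
Accrued per-day damages: €5,880 + €16,390 = €22,270
Cap: 4% of €785,500 = €31,420
Cap at €31,420: €22,270 is within the cap, no reduction.

€22,270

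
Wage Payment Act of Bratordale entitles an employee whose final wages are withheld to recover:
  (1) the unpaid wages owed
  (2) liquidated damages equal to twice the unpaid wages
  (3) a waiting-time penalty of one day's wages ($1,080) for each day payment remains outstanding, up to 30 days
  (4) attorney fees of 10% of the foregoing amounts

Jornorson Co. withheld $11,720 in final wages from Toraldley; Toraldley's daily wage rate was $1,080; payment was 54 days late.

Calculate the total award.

Doubled: 2 × $11,720 = $23,440
Penalty days: min(54, 30) = 30
Waiting-time penalty: 30 × $1,080 = $32,400
Subtotal: $11,720 + $23,440 + $32,400 = $67,560
Attorney fees: 10% of $67,560 = $6,756
Total award: $67,560 + $6,756 = $74,316

$74,316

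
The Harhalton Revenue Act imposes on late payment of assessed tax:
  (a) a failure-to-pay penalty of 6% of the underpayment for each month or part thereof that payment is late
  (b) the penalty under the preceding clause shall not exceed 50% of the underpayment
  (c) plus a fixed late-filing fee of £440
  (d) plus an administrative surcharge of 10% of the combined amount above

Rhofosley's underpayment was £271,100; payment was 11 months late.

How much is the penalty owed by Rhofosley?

Accrued rate: 6% × 11 = 66%, capped at 50% → 50%
Failure-to-pay penalty: 50% of £271,100 = £135,550
Penalty before surcharge: £135,550 + £440 = £135,990
Administrative surcharge: 10% of £135,990 = £13,599
Total penalty: £135,990 + £13,599 = £149,589

£149,589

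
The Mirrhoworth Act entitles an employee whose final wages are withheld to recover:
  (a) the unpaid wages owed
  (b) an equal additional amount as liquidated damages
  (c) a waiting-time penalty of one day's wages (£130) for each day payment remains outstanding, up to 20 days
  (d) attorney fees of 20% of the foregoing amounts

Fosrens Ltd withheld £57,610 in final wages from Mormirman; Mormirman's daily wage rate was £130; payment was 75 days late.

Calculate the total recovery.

£141,384

Liquidated damages (equal amount): £57,610
Penalty days: min(75, 20) = 20
Waiting-time penalty: 20 × £130 = £2,600
Subtotal: £57,610 + £57,610 + £2,600 = £117,820
Attorney fees: 20% of £117,820 = £23,564
Total award: £117,820 + £23,564 = £141,384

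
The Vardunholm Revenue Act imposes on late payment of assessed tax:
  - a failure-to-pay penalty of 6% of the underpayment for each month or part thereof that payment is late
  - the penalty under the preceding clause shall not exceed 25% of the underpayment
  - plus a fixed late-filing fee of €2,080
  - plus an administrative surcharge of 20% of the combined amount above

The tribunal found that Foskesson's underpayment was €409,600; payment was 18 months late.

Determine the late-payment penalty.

Accrued rate: 6% × 18 = 108%, capped at 25% → 25%
Failure-to-pay penalty: 25% of €409,600 = €102,400
Penalty before surcharge: €102,400 + €2,080 = €104,480
Administrative surcharge: 20% of €104,480 = €20,896
Total penalty: €104,480 + €20,896 = €125,376

€125,376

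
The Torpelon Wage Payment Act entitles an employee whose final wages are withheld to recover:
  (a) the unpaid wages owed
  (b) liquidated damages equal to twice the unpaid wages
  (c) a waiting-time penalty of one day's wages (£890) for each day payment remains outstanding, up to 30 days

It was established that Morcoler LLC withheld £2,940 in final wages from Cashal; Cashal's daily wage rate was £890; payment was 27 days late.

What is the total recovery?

Total award: £32,850

Doubled: 2 × £2,940 = £5,880
Penalty days: min(27, 30) = 27
Waiting-time penalty: 27 × £890 = £24,030
Total award: £2,940 + £5,880 + £24,030 = £32,850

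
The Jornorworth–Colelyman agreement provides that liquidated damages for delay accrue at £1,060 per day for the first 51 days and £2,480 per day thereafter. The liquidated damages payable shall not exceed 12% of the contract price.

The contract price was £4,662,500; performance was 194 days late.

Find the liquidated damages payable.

First 51 days: 51 × £1,060 = £54,060
Remaining days: (194 − 51) × £2,480 = £354,640
Accrued per-day damages: £54,060 + £354,640 = £408,700
Cap: 12% of £4,662,500 = £559,500
Cap at £559,500: £408,700 is within the cap, no reduction.

£408,700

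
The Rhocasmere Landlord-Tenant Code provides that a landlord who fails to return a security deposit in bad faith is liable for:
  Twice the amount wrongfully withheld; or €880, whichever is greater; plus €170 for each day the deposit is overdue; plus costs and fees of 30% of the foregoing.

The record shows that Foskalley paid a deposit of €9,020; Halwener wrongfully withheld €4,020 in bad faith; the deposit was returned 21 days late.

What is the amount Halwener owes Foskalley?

Doubled: 2 × €4,020 = €8,040
Minimum €880: €8,040 meets the minimum, no increase.
Late-return penalty: 21 × €170 = €3,570
Damages plus late penalty: €8,040 + €3,570 = €11,610
Costs and fees: 30% of €11,610 = €3,483
Total recovery: €11,610 + €3,483 = €15,093

€15,093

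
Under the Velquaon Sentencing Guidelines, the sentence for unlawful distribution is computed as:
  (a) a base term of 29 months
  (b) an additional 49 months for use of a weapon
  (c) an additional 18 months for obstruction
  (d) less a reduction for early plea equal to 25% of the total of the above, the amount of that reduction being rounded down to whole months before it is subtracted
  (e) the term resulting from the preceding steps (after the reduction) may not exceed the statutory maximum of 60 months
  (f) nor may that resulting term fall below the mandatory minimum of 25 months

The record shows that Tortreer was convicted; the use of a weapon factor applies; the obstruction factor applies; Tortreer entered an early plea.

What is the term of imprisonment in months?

Use of a weapon enhancement: +49 months
Obstruction enhancement: +18 months
Adjusted term: 29 months + 49 months + 18 months = 96 months
Early plea reduction: 25% of 96 months = 24 months (rounded down)
After reduction: 96 − 24 = 72 months
Cap at 60 months: 72 months exceeds the cap → 60 months
Minimum 25 months: 60 months meets the minimum, no increase.

60 months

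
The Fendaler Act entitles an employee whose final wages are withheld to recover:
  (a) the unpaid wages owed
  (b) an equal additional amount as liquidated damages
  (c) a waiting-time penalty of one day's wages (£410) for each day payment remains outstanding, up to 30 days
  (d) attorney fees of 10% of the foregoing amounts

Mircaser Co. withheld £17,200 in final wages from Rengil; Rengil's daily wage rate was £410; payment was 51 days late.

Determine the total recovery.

Liquidated damages (equal amount): £17,200
Penalty days: min(51, 30) = 30
Waiting-time penalty: 30 × £410 = £12,300
Subtotal: £17,200 + £17,200 + £12,300 = £46,700
Attorney fees: 10% of £46,700 = £4,670
Total award: £46,700 + £4,670 = £51,370

£51,370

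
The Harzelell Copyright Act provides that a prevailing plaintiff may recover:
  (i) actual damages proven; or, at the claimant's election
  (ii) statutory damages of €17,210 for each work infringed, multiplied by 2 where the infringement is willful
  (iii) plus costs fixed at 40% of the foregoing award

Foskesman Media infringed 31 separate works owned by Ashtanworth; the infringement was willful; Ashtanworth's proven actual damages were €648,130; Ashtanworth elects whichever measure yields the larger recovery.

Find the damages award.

€1,493,828

Statutory damages: 31 × €17,210 = €533,510
Doubled: 2 × €533,510 = €1,067,020
Greater of actual damages (€648,130) or enhanced statutory damages (€1,067,020): €1,067,020
Costs: 40% of €1,067,020 = €426,808
Award plus costs: €1,067,020 + €426,808 = €1,493,828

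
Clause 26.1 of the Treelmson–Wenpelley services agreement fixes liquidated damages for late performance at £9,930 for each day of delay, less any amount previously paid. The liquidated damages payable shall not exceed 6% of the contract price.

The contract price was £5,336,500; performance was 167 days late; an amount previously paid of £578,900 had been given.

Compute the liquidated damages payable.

Per-day damages: 167 × £9,930 = £1,658,310
Less amount previously paid: £1,658,310 − £578,900 = £1,079,410
Cap: 6% of £5,336,500 = £320,190
Cap at £320,190: £1,079,410 exceeds the cap → £320,190

Liquidated damages: £320,190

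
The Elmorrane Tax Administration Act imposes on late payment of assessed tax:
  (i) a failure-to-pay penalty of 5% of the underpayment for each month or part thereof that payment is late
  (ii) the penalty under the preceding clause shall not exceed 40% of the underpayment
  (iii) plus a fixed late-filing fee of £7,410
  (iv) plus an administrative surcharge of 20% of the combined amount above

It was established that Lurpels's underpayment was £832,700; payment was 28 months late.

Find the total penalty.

£408,588

Accrued rate: 5% × 28 = 140%, capped at 40% → 40%
Failure-to-pay penalty: 40% of £832,700 = £333,080
Penalty before surcharge: £333,080 + £7,410 = £340,490
Administrative surcharge: 20% of £340,490 = £68,098
Total penalty: £340,490 + £68,098 = £408,588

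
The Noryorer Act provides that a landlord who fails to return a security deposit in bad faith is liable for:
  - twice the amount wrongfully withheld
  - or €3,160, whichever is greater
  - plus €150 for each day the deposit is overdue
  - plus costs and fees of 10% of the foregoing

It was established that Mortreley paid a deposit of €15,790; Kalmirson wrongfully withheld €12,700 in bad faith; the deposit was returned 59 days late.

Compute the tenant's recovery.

Doubled: 2 × €12,700 = €25,400
Minimum €3,160: €25,400 meets the minimum, no increase.
Late-return penalty: 59 × €150 = €8,850
Damages plus late penalty: €25,400 + €8,850 = €34,250
Costs and fees: 10% of €34,250 = €3,425
Total recovery: €34,250 + €3,425 = €37,675

Recovery: €37,675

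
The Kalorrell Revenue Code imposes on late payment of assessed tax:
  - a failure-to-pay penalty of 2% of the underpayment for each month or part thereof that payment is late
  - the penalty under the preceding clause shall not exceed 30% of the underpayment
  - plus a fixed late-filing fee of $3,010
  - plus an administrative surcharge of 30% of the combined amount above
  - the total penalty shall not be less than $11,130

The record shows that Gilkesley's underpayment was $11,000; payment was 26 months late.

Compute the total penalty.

Accrued rate: 2% × 26 = 52%, capped at 30% → 30%
Failure-to-pay penalty: 30% of $11,000 = $3,300
Penalty before surcharge: $3,300 + $3,010 = $6,310
Administrative surcharge: 30% of $6,310 = $1,893
Total penalty: $6,310 + $1,893 = $8,203
Minimum $11,130: $8,203 is below the minimum → $11,130

$11,130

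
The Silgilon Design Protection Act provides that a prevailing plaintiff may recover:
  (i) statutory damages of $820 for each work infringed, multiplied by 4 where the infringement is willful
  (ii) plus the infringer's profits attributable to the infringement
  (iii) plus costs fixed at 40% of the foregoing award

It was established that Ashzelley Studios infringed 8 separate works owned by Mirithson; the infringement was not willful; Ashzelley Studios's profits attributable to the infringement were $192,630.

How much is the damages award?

Statutory damages: 8 × $820 = $6,560
Infringement not willful: no ×4 enhancement.
Combined award: $6,560 + $192,630 = $199,190
Costs: 40% of $199,190 = $79,676
Award plus costs: $199,190 + $79,676 = $278,866

Award: $278,866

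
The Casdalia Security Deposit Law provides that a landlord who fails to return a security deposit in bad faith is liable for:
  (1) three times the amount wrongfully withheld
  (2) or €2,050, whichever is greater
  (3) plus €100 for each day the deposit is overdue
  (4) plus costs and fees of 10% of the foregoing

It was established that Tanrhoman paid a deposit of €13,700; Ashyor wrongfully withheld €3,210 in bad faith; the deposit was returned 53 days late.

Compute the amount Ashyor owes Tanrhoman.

Trebled: 3 × €3,210 = €9,630
Minimum €2,050: €9,630 meets the minimum, no increase.
Late-return penalty: 53 × €100 = €5,300
Damages plus late penalty: €9,630 + €5,300 = €14,930
Costs and fees: 10% of €14,930 = €1,493
Total recovery: €14,930 + €1,493 = €16,423

€16,423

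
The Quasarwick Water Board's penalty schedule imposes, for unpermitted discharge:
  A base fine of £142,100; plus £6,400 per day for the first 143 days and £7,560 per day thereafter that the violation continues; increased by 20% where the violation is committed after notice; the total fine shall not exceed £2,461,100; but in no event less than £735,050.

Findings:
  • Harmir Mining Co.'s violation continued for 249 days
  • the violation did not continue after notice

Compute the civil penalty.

First 143 days: 143 × £6,400 = £915,200
Remaining days: (249 − 143) × £7,560 = £801,360
Per-day component: £915,200 + £801,360 = £1,716,560
Base plus per-day: £142,100 + £1,716,560 = £1,858,660
The violation did not continue after notice: no 20% increase.
Cap at £2,461,100: £1,858,660 is within the cap, no reduction.
Minimum £735,050: £1,858,660 meets the minimum, no increase.

£1,858,660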